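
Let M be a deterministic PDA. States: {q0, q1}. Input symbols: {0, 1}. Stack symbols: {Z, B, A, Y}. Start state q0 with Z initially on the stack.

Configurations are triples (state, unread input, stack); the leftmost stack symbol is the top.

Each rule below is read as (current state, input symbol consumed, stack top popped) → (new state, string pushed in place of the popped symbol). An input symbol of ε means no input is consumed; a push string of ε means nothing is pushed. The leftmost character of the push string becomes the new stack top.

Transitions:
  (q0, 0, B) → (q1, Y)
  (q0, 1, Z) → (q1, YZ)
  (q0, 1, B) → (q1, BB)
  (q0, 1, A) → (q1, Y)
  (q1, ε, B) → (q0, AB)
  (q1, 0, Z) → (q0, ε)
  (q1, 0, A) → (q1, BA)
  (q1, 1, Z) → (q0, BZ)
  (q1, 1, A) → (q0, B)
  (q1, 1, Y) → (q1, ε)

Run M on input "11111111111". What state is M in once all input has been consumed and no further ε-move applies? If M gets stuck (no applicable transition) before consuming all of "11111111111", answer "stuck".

q1

(q0, 11111111111, Z)
  read 1, top Z: go to q1, push YZ → (q1, 1111111111, YZ)
  read 1, top Y: go to q1, push ε → (q1, 111111111, Z)
  read 1, top Z: go to q0, push BZ → (q0, 11111111, BZ)
  read 1, top B: go to q1, push BB → (q1, 1111111, BBZ)
  ε-move, top B: go to q0, push AB → (q0, 1111111, ABBZ)
  read 1, top A: go to q1, push Y → (q1, 111111, YBBZ)
  read 1, top Y: go to q1, push ε → (q1, 11111, BBZ)
  ε-move, top B: go to q0, push AB → (q0, 11111, ABBZ)
  read 1, top A: go to q1, push Y → (q1, 1111, YBBZ)
  read 1, top Y: go to q1, push ε → (q1, 111, BBZ)
  ε-move, top B: go to q0, push AB → (q0, 111, ABBZ)
  read 1, top A: go to q1, push Y → (q1, 11, YBBZ)
  read 1, top Y: go to q1, push ε → (q1, 1, BBZ)
  ε-move, top B: go to q0, push AB → (q0, 1, ABBZ)
  read 1, top A: go to q1, push Y → (q1, ε, YBBZ)
All input consumed; M is in state q1.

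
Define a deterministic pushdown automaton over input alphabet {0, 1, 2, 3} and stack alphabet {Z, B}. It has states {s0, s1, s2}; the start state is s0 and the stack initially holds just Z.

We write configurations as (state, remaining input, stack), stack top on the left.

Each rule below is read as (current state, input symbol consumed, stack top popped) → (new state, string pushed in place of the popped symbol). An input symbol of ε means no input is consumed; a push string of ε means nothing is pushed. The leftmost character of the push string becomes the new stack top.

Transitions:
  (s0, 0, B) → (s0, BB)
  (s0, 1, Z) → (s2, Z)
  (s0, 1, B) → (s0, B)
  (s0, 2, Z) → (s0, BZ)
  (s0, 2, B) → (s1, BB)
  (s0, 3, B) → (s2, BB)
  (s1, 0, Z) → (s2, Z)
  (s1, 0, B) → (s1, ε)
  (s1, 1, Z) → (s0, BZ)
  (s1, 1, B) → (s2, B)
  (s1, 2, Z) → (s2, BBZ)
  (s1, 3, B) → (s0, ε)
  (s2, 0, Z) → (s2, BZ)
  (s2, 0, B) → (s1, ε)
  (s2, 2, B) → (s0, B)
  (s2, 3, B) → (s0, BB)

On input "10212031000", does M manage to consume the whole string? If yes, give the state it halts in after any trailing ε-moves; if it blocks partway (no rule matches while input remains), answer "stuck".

s2

(s0, 10212031000, Z)
  read 1, top Z: go to s2, push Z → (s2, 0212031000, Z)
  read 0, top Z: go to s2, push BZ → (s2, 212031000, BZ)
  read 2, top B: go to s0, push B → (s0, 12031000, BZ)
  read 1, top B: go to s0, push B → (s0, 2031000, BZ)
  read 2, top B: go to s1, push BB → (s1, 031000, BBZ)
  read 0, top B: go to s1, push ε → (s1, 31000, BZ)
  read 3, top B: go to s0, push ε → (s0, 1000, Z)
  read 1, top Z: go to s2, push Z → (s2, 000, Z)
  read 0, top Z: go to s2, push BZ → (s2, 00, BZ)
  read 0, top B: go to s1, push ε → (s1, 0, Z)
  read 0, top Z: go to s2, push Z → (s2, ε, Z)
All input consumed; M is in state s2.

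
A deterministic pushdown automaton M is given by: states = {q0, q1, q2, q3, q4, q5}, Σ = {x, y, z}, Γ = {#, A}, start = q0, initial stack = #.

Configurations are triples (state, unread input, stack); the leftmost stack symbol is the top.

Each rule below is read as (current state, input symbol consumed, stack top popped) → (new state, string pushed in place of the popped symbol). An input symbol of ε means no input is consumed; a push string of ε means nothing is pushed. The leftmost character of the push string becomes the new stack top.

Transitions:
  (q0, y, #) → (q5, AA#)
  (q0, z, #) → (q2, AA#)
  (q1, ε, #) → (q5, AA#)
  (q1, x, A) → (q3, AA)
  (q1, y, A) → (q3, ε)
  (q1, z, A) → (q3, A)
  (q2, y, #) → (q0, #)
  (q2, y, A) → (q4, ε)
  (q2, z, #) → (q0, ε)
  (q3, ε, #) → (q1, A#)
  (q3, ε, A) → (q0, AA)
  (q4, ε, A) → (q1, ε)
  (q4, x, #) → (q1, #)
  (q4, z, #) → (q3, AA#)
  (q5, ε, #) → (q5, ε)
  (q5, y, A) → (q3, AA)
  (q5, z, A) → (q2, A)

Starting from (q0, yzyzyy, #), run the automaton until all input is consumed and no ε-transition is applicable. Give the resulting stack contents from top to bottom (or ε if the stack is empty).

(q0, yzyzyy, #)
  read y, top #: go to q5, push AA# → (q5, zyzyy, AA#)
  read z, top A: go to q2, push A → (q2, yzyy, AA#)
  read y, top A: go to q4, push ε → (q4, zyy, A#)
  ε-move, top A: go to q1, push ε → (q1, zyy, #)
  ε-move, top #: go to q5, push AA# → (q5, zyy, AA#)
  read z, top A: go to q2, push A → (q2, yy, AA#)
  read y, top A: go to q4, push ε → (q4, y, A#)
  ε-move, top A: go to q1, push ε → (q1, y, #)
  ε-move, top #: go to q5, push AA# → (q5, y, AA#)
  read y, top A: go to q3, push AA → (q3, ε, AAA#)
  ε-move, top A: go to q0, push AA → (q0, ε, AAAA#)
All input consumed in state q0 with stack AAAA#.

AAAA#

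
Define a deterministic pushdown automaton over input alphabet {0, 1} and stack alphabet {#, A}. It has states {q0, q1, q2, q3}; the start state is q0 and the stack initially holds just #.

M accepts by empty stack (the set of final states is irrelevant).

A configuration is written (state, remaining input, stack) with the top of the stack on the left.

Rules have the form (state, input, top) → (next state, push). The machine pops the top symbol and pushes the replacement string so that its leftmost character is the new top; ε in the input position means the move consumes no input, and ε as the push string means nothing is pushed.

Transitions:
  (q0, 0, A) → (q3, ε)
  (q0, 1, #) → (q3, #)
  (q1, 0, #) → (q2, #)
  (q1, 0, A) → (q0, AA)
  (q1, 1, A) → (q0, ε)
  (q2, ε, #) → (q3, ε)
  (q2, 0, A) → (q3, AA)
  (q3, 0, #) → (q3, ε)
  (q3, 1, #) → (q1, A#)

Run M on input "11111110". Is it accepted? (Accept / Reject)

Accept

(q0, 11111110, #)
  read 1, top #: go to q3, push # → (q3, 1111110, #)
  read 1, top #: go to q1, push A# → (q1, 111110, A#)
  read 1, top A: go to q0, push ε → (q0, 11110, #)
  read 1, top #: go to q3, push # → (q3, 1110, #)
  read 1, top #: go to q1, push A# → (q1, 110, A#)
  read 1, top A: go to q0, push ε → (q0, 10, #)
  read 1, top #: go to q3, push # → (q3, 0, #)
  read 0, top #: go to q3, push ε → (q3, ε, ε)
All input consumed and the stack is empty.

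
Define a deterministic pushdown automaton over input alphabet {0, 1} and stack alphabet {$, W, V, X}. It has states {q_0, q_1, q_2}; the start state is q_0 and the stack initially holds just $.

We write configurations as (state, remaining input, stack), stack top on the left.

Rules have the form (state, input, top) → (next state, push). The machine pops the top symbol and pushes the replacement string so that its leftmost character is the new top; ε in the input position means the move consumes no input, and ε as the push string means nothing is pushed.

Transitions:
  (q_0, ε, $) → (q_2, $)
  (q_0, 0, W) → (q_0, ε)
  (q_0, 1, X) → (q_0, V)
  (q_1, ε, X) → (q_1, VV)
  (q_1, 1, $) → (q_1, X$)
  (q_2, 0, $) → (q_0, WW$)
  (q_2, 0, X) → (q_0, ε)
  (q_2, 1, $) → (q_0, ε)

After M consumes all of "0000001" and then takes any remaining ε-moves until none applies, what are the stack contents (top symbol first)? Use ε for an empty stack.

ε

(q_0, 0000001, $)
  ε-move, top $: go to q_2, push $ → (q_2, 0000001, $)
  read 0, top $: go to q_0, push WW$ → (q_0, 000001, WW$)
  read 0, top W: go to q_0, push ε → (q_0, 00001, W$)
  read 0, top W: go to q_0, push ε → (q_0, 0001, $)
  ε-move, top $: go to q_2, push $ → (q_2, 0001, $)
  read 0, top $: go to q_0, push WW$ → (q_0, 001, WW$)
  read 0, top W: go to q_0, push ε → (q_0, 01, W$)
  read 0, top W: go to q_0, push ε → (q_0, 1, $)
  ε-move, top $: go to q_2, push $ → (q_2, 1, $)
  read 1, top $: go to q_0, push ε → (q_0, ε, ε)
All input consumed in state q_0 with stack ε.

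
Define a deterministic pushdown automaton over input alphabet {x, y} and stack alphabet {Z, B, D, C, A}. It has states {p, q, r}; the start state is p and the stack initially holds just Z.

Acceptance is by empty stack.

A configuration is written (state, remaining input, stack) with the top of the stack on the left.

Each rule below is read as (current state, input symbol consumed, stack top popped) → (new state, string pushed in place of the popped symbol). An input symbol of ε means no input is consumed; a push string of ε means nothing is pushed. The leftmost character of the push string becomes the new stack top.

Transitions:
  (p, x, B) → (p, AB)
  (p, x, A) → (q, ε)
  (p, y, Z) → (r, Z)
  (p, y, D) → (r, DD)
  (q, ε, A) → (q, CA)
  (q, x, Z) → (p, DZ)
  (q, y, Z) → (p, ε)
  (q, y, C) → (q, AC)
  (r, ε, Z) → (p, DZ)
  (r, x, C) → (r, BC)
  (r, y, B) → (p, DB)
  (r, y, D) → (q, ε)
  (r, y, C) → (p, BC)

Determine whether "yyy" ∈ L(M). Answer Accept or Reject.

(p, yyy, Z) ⊢ (r, yy, Z) ⊢ (p, yy, DZ) ⊢ (r, y, DDZ) ⊢ (q, ε, DZ)
All input consumed; stack is DZ, not empty, and no further ε-move applies.

Reject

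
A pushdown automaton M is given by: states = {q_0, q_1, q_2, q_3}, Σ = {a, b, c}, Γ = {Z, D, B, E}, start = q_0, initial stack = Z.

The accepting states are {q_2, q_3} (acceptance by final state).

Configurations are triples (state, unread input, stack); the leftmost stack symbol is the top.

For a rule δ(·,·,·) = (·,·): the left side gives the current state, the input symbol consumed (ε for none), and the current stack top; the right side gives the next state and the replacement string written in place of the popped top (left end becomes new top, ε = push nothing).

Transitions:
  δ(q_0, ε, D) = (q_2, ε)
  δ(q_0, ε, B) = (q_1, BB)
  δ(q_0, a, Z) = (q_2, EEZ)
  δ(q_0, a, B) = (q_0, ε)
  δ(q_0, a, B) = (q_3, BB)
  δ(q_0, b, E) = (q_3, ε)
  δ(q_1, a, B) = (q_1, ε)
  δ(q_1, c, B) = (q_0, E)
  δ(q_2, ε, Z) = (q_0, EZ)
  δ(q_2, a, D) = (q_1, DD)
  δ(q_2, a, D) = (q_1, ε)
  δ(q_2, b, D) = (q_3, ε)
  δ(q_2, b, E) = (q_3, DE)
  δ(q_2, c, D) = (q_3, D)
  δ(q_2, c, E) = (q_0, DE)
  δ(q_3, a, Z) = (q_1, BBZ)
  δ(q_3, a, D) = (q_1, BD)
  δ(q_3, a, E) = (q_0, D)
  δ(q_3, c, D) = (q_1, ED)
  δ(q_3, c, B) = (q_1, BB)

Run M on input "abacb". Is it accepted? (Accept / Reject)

Accept

One accepting computation: (q_0, abacb, Z) ⊢ (q_2, bacb, EEZ) ⊢ (q_3, acb, DEEZ) ⊢ (q_1, cb, BDEEZ) ⊢ (q_0, b, EDEEZ) ⊢ (q_3, ε, DEEZ)
All input consumed and state q_3 ∈ F.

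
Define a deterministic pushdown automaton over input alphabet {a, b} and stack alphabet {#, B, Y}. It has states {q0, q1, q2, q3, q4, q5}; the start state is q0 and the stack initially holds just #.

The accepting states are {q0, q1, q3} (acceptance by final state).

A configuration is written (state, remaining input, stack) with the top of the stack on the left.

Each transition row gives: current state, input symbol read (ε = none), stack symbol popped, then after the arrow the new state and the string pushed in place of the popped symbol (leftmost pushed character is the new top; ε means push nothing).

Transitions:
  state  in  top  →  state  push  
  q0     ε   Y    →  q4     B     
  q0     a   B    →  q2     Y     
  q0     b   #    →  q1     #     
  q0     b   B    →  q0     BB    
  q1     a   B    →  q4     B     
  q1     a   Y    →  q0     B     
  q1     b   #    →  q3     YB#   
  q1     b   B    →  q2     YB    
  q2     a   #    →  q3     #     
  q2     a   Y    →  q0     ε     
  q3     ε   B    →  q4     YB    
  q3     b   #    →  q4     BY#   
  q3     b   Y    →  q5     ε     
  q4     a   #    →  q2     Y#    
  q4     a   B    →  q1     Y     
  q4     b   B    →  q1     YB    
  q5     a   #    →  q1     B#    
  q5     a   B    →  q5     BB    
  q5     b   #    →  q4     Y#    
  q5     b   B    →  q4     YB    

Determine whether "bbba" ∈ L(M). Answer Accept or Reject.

(q0, bbba, #)
  read b, top #: go to q1, push # → (q1, bba, #)
  read b, top #: go to q3, push YB# → (q3, ba, YB#)
  read b, top Y: go to q5, push ε → (q5, a, B#)
  read a, top B: go to q5, push BB → (q5, ε, BB#)
All input consumed; state q5 ∉ F and no further ε-move applies.

Reject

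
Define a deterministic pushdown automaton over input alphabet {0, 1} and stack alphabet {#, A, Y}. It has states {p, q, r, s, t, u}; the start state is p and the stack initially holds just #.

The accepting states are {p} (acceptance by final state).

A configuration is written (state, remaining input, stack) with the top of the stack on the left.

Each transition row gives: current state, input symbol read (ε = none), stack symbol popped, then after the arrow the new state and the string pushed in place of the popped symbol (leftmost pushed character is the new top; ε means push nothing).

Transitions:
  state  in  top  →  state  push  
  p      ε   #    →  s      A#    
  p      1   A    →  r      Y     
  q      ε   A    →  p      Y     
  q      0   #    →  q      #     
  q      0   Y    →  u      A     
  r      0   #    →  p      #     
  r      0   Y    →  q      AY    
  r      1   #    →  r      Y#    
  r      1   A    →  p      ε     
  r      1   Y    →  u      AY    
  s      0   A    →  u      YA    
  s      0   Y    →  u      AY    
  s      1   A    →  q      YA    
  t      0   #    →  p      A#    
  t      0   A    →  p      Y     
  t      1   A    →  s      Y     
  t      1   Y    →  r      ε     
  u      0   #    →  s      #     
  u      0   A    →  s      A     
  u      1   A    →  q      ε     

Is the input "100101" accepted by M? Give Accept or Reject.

Accept

(p, 100101, #)
  ε-move, top #: go to s, push A# → (s, 100101, A#)
  read 1, top A: go to q, push YA → (q, 00101, YA#)
  read 0, top Y: go to u, push A → (u, 0101, AA#)
  read 0, top A: go to s, push A → (s, 101, AA#)
  read 1, top A: go to q, push YA → (q, 01, YAA#)
  read 0, top Y: go to u, push A → (u, 1, AAA#)
  read 1, top A: go to q, push ε → (q, ε, AA#)
  ε-move, top A: go to p, push Y → (p, ε, YA#)
All input consumed; state p ∈ F.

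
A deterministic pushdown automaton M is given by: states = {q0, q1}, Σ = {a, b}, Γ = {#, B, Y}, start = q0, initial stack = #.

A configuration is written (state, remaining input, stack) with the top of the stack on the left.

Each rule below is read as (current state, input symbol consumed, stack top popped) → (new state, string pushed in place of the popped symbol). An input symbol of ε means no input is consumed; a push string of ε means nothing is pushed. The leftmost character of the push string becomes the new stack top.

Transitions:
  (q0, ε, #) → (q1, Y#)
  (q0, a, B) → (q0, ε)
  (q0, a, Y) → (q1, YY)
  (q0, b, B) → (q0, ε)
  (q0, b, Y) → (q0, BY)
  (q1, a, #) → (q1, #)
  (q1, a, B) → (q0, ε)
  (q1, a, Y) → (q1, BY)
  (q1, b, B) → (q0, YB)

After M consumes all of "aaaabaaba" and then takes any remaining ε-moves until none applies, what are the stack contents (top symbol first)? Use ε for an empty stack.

(q0, aaaabaaba, #)
  ε-move, top #: go to q1, push Y# → (q1, aaaabaaba, Y#)
  read a, top Y: go to q1, push BY → (q1, aaabaaba, BY#)
  read a, top B: go to q0, push ε → (q0, aabaaba, Y#)
  read a, top Y: go to q1, push YY → (q1, abaaba, YY#)
  read a, top Y: go to q1, push BY → (q1, baaba, BYY#)
  read b, top B: go to q0, push YB → (q0, aaba, YBYY#)
  read a, top Y: go to q1, push YY → (q1, aba, YYBYY#)
  read a, top Y: go to q1, push BY → (q1, ba, BYYBYY#)
  read b, top B: go to q0, push YB → (q0, a, YBYYBYY#)
  read a, top Y: go to q1, push YY → (q1, ε, YYBYYBYY#)
All input consumed in state q1 with stack YYBYYBYY#.

YYBYYBYY#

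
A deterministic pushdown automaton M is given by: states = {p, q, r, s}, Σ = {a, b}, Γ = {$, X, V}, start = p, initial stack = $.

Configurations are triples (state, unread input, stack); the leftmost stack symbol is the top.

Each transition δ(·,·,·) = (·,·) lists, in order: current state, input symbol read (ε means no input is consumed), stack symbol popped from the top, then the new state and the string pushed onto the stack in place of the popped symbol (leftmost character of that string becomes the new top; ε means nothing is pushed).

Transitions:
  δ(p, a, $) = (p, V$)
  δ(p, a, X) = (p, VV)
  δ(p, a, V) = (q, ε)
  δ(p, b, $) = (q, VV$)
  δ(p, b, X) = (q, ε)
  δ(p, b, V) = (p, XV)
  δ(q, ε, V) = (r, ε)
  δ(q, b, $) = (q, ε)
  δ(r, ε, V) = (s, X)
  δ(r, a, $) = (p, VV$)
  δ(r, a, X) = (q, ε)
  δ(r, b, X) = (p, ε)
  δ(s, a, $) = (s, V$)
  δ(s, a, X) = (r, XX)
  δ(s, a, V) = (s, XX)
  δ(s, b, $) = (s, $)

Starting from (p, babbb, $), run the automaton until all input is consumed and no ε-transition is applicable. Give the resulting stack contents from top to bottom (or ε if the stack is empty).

(p, babbb, $) ⊢ (q, abbb, VV$) ⊢ (r, abbb, V$) ⊢ (s, abbb, X$) ⊢ (r, bbb, XX$) ⊢ (p, bb, X$) ⊢ (q, b, $) ⊢ (q, ε, ε)
All input consumed in state q with stack ε.

ε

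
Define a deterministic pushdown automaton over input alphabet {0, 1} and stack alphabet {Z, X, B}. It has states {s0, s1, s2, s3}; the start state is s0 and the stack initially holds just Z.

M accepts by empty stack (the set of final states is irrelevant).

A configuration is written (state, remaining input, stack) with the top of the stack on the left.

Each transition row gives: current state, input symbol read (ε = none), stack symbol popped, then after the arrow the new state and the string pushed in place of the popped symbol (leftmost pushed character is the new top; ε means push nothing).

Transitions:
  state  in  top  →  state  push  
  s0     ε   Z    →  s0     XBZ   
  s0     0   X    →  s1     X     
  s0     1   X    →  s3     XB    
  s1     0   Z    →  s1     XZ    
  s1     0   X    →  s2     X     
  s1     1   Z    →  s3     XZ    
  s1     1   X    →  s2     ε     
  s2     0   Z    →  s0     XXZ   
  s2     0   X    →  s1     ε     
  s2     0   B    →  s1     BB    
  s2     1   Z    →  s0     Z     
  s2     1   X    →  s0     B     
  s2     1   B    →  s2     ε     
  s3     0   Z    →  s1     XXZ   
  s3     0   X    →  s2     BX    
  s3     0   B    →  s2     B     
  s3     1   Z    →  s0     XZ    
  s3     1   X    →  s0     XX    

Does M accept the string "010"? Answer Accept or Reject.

Reject

(s0, 010, Z)
  ε-move, top Z: go to s0, push XBZ → (s0, 010, XBZ)
  read 0, top X: go to s1, push X → (s1, 10, XBZ)
  read 1, top X: go to s2, push ε → (s2, 0, BZ)
  read 0, top B: go to s1, push BB → (s1, ε, BBZ)
All input consumed; stack is BBZ, not empty, and no further ε-move applies.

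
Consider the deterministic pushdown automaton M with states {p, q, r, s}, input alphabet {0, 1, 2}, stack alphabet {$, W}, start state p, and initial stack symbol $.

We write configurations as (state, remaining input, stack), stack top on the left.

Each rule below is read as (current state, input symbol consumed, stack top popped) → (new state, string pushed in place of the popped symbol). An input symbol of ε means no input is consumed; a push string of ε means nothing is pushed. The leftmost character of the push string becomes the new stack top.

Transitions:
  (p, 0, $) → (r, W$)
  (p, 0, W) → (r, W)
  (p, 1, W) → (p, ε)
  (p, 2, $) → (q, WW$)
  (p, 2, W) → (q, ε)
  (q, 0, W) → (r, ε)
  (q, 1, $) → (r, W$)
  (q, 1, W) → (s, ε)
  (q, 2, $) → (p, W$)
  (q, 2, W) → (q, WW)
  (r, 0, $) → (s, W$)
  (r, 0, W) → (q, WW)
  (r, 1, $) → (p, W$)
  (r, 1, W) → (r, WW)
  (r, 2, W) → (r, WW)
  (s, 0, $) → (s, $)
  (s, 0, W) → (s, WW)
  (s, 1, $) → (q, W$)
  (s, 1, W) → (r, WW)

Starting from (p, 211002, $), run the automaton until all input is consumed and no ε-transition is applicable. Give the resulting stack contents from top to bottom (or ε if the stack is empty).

(p, 211002, $)
  read 2, top $: go to q, push WW$ → (q, 11002, WW$)
  read 1, top W: go to s, push ε → (s, 1002, W$)
  read 1, top W: go to r, push WW → (r, 002, WW$)
  read 0, top W: go to q, push WW → (q, 02, WWW$)
  read 0, top W: go to r, push ε → (r, 2, WW$)
  read 2, top W: go to r, push WW → (r, ε, WWW$)
All input consumed in state r with stack WWW$.

WWW$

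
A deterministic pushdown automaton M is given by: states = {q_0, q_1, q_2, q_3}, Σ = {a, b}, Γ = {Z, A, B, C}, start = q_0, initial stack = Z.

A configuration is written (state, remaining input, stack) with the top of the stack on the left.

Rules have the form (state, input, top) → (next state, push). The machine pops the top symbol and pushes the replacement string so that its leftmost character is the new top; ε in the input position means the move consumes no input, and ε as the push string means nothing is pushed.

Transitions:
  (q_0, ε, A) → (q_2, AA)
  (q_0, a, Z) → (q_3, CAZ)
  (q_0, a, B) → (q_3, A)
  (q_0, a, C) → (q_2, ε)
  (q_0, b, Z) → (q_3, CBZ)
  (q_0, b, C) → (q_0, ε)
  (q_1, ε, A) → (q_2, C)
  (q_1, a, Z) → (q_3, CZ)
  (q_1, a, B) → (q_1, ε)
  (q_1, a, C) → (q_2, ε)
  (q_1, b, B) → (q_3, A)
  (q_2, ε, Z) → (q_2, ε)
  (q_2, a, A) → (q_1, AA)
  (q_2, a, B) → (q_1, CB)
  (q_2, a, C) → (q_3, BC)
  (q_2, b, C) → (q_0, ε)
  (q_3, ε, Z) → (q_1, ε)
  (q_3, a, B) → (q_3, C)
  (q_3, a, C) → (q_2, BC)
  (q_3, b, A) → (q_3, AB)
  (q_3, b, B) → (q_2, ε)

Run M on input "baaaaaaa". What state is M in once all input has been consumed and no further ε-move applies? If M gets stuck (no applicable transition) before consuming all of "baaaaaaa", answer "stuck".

q_2

(q_0, baaaaaaa, Z) ⊢ (q_3, aaaaaaa, CBZ) ⊢ (q_2, aaaaaa, BCBZ) ⊢ (q_1, aaaaa, CBCBZ) ⊢ (q_2, aaaa, BCBZ) ⊢ (q_1, aaa, CBCBZ) ⊢ (q_2, aa, BCBZ) ⊢ (q_1, a, CBCBZ) ⊢ (q_2, ε, BCBZ)
All input consumed; M is in state q_2.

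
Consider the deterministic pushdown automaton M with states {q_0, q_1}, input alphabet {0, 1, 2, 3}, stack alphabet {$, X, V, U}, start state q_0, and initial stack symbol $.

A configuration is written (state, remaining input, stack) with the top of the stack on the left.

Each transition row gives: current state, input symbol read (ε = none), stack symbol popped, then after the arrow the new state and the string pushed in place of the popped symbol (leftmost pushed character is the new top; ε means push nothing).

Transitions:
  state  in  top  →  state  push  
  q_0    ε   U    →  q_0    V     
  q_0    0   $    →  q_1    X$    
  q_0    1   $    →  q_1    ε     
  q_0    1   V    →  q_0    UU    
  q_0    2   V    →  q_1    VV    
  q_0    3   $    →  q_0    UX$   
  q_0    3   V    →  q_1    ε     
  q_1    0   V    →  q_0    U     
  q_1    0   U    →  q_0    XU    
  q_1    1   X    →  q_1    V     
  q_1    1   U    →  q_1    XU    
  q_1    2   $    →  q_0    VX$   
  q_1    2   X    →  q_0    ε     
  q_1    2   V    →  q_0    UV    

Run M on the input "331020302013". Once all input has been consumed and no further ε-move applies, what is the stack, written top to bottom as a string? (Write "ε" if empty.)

UV$

(q_0, 331020302013, $)
  read 3, top $: go to q_0, push UX$ → (q_0, 31020302013, UX$)
  ε-move, top U: go to q_0, push V → (q_0, 31020302013, VX$)
  read 3, top V: go to q_1, push ε → (q_1, 1020302013, X$)
  read 1, top X: go to q_1, push V → (q_1, 020302013, V$)
  read 0, top V: go to q_0, push U → (q_0, 20302013, U$)
  ε-move, top U: go to q_0, push V → (q_0, 20302013, V$)
  read 2, top V: go to q_1, push VV → (q_1, 0302013, VV$)
  read 0, top V: go to q_0, push U → (q_0, 302013, UV$)
  ε-move, top U: go to q_0, push V → (q_0, 302013, VV$)
  read 3, top V: go to q_1, push ε → (q_1, 02013, V$)
  read 0, top V: go to q_0, push U → (q_0, 2013, U$)
  ε-move, top U: go to q_0, push V → (q_0, 2013, V$)
  read 2, top V: go to q_1, push VV → (q_1, 013, VV$)
  read 0, top V: go to q_0, push U → (q_0, 13, UV$)
  ε-move, top U: go to q_0, push V → (q_0, 13, VV$)
  read 1, top V: go to q_0, push UU → (q_0, 3, UUV$)
  ε-move, top U: go to q_0, push V → (q_0, 3, VUV$)
  read 3, top V: go to q_1, push ε → (q_1, ε, UV$)
All input consumed in state q_1 with stack UV$.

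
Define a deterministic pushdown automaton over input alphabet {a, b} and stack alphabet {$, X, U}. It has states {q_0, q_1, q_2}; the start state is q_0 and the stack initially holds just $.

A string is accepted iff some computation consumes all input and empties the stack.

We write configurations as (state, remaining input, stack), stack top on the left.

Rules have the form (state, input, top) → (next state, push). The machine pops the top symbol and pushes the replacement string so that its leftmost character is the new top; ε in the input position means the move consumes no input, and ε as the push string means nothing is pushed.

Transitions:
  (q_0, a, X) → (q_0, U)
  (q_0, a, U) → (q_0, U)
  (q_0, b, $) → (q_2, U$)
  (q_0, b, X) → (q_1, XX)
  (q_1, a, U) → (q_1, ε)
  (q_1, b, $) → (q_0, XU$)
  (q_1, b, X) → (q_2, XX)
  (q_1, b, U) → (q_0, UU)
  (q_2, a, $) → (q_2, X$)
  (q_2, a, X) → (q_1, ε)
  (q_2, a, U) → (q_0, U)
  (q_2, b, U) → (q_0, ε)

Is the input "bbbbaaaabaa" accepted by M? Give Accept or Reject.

Reject

(q_0, bbbbaaaabaa, $) ⊢ (q_2, bbbaaaabaa, U$) ⊢ (q_0, bbaaaabaa, $) ⊢ (q_2, baaaabaa, U$) ⊢ (q_0, aaaabaa, $)
No transition applies at (q_0, aaaabaa, $); input not fully consumed.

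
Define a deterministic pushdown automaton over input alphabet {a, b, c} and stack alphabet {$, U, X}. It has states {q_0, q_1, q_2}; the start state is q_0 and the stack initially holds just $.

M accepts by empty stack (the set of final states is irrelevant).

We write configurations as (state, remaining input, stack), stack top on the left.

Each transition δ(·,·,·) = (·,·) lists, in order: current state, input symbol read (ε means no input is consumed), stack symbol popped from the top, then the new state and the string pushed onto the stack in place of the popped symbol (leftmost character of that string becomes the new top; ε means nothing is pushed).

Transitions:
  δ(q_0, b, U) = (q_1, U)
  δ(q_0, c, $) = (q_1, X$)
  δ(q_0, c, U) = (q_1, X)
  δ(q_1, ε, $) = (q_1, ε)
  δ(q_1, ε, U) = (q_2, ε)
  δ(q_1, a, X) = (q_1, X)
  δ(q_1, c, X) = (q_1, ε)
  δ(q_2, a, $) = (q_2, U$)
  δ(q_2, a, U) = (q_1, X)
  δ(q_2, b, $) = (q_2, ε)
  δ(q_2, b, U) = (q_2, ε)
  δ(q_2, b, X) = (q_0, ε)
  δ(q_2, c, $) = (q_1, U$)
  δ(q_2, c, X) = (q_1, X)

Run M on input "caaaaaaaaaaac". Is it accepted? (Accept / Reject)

Accept

(q_0, caaaaaaaaaaac, $)
  read c, top $: go to q_1, push X$ → (q_1, aaaaaaaaaaac, X$)
  read a, top X: go to q_1, push X → (q_1, aaaaaaaaaac, X$)
  read a, top X: go to q_1, push X → (q_1, aaaaaaaaac, X$)
  read a, top X: go to q_1, push X → (q_1, aaaaaaaac, X$)
  read a, top X: go to q_1, push X → (q_1, aaaaaaac, X$)
  read a, top X: go to q_1, push X → (q_1, aaaaaac, X$)
  read a, top X: go to q_1, push X → (q_1, aaaaac, X$)
  read a, top X: go to q_1, push X → (q_1, aaaac, X$)
  read a, top X: go to q_1, push X → (q_1, aaac, X$)
  read a, top X: go to q_1, push X → (q_1, aac, X$)
  read a, top X: go to q_1, push X → (q_1, ac, X$)
  read a, top X: go to q_1, push X → (q_1, c, X$)
  read c, top X: go to q_1, push ε → (q_1, ε, $)
  ε-move, top $: go to q_1, push ε → (q_1, ε, ε)
All input consumed and the stack is empty.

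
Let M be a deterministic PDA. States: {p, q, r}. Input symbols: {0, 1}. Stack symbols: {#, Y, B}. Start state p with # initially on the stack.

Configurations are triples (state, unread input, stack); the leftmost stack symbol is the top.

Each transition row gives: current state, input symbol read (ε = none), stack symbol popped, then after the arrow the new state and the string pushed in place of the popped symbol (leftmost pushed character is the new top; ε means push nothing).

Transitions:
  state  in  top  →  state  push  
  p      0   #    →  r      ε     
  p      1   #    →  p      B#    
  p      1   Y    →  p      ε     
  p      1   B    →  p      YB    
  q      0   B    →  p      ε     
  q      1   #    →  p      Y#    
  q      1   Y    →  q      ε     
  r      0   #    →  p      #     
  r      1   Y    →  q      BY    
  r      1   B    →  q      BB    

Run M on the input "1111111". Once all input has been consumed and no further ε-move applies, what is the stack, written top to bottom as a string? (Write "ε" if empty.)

B#

(p, 1111111, #)
  read 1, top #: go to p, push B# → (p, 111111, B#)
  read 1, top B: go to p, push YB → (p, 11111, YB#)
  read 1, top Y: go to p, push ε → (p, 1111, B#)
  read 1, top B: go to p, push YB → (p, 111, YB#)
  read 1, top Y: go to p, push ε → (p, 11, B#)
  read 1, top B: go to p, push YB → (p, 1, YB#)
  read 1, top Y: go to p, push ε → (p, ε, B#)
All input consumed in state p with stack B#.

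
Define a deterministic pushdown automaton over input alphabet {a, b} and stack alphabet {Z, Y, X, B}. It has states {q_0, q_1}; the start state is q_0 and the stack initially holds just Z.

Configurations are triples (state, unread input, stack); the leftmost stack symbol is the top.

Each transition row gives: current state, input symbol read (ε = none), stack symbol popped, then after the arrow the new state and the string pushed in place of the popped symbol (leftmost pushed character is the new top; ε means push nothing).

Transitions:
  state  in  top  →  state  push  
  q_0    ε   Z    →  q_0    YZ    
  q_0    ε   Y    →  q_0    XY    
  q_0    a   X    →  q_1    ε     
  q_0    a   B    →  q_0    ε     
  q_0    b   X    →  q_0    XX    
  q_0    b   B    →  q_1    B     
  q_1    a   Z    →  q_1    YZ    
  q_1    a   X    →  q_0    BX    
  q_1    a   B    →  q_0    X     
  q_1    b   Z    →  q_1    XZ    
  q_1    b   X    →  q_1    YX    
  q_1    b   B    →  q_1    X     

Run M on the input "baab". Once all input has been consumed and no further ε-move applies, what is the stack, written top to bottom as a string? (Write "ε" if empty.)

BXYZ

(q_0, baab, Z)
  ε-move, top Z: go to q_0, push YZ → (q_0, baab, YZ)
  ε-move, top Y: go to q_0, push XY → (q_0, baab, XYZ)
  read b, top X: go to q_0, push XX → (q_0, aab, XXYZ)
  read a, top X: go to q_1, push ε → (q_1, ab, XYZ)
  read a, top X: go to q_0, push BX → (q_0, b, BXYZ)
  read b, top B: go to q_1, push B → (q_1, ε, BXYZ)
All input consumed in state q_1 with stack BXYZ.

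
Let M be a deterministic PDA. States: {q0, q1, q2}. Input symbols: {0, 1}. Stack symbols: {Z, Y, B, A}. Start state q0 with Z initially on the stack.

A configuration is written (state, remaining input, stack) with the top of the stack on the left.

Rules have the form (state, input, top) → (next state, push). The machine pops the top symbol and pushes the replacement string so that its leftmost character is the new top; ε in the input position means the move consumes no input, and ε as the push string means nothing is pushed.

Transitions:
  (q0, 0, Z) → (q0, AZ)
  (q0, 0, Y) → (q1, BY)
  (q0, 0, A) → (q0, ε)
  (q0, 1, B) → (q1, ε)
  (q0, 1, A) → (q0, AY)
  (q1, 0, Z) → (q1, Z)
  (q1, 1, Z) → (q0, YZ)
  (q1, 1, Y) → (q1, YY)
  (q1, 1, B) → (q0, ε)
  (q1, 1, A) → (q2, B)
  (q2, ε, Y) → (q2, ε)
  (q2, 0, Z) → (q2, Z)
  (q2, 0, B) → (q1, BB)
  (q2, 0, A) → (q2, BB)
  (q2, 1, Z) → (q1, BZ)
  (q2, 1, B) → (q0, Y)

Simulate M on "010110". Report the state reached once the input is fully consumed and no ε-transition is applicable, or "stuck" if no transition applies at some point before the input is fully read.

stuck

(q0, 010110, Z)
  read 0, top Z: go to q0, push AZ → (q0, 10110, AZ)
  read 1, top A: go to q0, push AY → (q0, 0110, AYZ)
  read 0, top A: go to q0, push ε → (q0, 110, YZ)
No transition for (q0, 1, top Y); M blocks with input 110 remaining.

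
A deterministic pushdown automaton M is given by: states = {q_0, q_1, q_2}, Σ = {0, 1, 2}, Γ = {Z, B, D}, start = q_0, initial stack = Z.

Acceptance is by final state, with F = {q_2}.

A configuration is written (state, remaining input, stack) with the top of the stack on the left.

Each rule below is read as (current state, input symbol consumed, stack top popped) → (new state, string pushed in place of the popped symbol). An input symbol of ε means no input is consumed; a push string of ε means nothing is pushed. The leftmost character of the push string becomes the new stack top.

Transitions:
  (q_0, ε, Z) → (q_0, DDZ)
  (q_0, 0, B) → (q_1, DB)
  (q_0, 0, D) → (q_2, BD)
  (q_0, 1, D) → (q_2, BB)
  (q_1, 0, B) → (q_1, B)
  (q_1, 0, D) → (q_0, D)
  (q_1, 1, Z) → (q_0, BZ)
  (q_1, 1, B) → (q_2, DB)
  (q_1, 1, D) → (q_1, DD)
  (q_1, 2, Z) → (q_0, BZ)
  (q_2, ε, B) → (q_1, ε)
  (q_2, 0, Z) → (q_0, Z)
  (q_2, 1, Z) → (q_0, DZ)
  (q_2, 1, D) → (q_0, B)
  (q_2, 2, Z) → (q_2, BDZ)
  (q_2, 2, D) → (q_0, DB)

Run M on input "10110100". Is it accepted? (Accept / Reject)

Accept

(q_0, 10110100, Z)
  ε-move, top Z: go to q_0, push DDZ → (q_0, 10110100, DDZ)
  read 1, top D: go to q_2, push BB → (q_2, 0110100, BBDZ)
  ε-move, top B: go to q_1, push ε → (q_1, 0110100, BDZ)
  read 0, top B: go to q_1, push B → (q_1, 110100, BDZ)
  read 1, top B: go to q_2, push DB → (q_2, 10100, DBDZ)
  read 1, top D: go to q_0, push B → (q_0, 0100, BBDZ)
  read 0, top B: go to q_1, push DB → (q_1, 100, DBBDZ)
  read 1, top D: go to q_1, push DD → (q_1, 00, DDBBDZ)
  read 0, top D: go to q_0, push D → (q_0, 0, DDBBDZ)
  read 0, top D: go to q_2, push BD → (q_2, ε, BDDBBDZ)
All input consumed; state q_2 ∈ F.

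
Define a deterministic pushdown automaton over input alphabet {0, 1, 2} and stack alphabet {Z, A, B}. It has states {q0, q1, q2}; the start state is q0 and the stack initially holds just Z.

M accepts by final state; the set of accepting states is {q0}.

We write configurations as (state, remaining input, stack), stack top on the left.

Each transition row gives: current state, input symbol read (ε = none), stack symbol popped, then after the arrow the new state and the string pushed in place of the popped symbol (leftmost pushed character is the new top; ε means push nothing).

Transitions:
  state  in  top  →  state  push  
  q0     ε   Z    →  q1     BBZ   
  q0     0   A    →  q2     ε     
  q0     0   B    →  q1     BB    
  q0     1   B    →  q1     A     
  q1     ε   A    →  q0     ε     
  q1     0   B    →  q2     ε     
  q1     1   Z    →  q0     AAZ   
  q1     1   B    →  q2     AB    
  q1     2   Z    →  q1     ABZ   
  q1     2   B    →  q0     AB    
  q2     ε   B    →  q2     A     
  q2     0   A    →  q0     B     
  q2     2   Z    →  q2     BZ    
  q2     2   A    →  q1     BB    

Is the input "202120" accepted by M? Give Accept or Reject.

(q0, 202120, Z) ⊢ (q1, 202120, BBZ) ⊢ (q0, 02120, ABBZ) ⊢ (q2, 2120, BBZ) ⊢ (q2, 2120, ABZ) ⊢ (q1, 120, BBBZ) ⊢ (q2, 20, ABBBZ) ⊢ (q1, 0, BBBBBZ) ⊢ (q2, ε, BBBBZ) ⊢ (q2, ε, ABBBZ)
All input consumed; state q2 ∉ F and no further ε-move applies.

Reject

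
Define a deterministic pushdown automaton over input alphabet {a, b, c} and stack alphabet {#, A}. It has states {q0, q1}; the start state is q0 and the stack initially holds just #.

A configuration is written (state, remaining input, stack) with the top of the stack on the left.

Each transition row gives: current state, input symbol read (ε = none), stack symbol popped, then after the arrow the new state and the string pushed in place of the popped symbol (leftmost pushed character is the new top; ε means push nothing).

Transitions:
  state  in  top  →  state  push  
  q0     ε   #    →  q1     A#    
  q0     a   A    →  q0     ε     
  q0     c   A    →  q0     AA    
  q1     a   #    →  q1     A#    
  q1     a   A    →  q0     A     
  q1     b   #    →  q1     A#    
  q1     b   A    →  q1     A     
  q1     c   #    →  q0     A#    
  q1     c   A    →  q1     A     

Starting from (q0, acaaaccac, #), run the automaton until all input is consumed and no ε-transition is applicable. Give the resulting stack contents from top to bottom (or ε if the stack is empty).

AAA#

(q0, acaaaccac, #)
  ε-move, top #: go to q1, push A# → (q1, acaaaccac, A#)
  read a, top A: go to q0, push A → (q0, caaaccac, A#)
  read c, top A: go to q0, push AA → (q0, aaaccac, AA#)
  read a, top A: go to q0, push ε → (q0, aaccac, A#)
  read a, top A: go to q0, push ε → (q0, accac, #)
  ε-move, top #: go to q1, push A# → (q1, accac, A#)
  read a, top A: go to q0, push A → (q0, ccac, A#)
  read c, top A: go to q0, push AA → (q0, cac, AA#)
  read c, top A: go to q0, push AA → (q0, ac, AAA#)
  read a, top A: go to q0, push ε → (q0, c, AA#)
  read c, top A: go to q0, push AA → (q0, ε, AAA#)
All input consumed in state q0 with stack AAA#.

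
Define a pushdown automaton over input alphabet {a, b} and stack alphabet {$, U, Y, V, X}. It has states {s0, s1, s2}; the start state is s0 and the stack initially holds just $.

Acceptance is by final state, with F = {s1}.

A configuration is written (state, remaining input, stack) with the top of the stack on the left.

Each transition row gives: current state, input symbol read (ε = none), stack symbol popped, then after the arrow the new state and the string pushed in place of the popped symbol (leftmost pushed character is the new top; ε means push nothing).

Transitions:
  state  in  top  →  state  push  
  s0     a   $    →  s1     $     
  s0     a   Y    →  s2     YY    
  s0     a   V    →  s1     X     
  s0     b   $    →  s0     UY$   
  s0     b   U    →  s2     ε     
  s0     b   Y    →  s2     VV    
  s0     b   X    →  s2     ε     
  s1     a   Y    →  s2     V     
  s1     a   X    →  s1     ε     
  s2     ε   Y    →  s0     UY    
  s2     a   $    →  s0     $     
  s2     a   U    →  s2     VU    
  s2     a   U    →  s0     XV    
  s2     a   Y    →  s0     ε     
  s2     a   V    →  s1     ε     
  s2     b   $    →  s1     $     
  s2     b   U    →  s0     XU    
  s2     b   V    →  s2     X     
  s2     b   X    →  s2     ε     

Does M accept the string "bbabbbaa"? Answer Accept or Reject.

Accept

One accepting computation: (s0, bbabbbaa, $) ⊢ (s0, babbbaa, UY$) ⊢ (s2, abbbaa, Y$) ⊢ (s0, bbbaa, $) ⊢ (s0, bbaa, UY$) ⊢ (s2, baa, Y$) ⊢ (s0, baa, UY$) ⊢ (s2, aa, Y$) ⊢ (s0, a, $) ⊢ (s1, ε, $)
All input consumed and state s1 ∈ F.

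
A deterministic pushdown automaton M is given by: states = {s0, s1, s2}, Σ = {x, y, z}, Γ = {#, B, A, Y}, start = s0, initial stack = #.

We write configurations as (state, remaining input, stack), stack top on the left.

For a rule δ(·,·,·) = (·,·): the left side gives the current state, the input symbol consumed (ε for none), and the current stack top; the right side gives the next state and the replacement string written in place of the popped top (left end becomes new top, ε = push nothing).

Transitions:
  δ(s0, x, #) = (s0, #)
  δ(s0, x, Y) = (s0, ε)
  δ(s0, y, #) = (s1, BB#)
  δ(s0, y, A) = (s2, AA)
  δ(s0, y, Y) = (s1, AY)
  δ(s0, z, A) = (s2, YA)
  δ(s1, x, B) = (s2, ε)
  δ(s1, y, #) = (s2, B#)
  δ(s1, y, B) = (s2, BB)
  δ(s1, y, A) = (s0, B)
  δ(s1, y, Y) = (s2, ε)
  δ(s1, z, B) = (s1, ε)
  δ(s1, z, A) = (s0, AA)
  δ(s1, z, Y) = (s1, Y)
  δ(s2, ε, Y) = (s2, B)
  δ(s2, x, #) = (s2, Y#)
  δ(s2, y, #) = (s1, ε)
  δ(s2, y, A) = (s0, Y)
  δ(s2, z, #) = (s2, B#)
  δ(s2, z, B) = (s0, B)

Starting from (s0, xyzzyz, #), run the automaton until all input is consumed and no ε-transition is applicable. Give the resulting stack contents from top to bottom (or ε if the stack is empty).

B#

(s0, xyzzyz, #)
  read x, top #: go to s0, push # → (s0, yzzyz, #)
  read y, top #: go to s1, push BB# → (s1, zzyz, BB#)
  read z, top B: go to s1, push ε → (s1, zyz, B#)
  read z, top B: go to s1, push ε → (s1, yz, #)
  read y, top #: go to s2, push B# → (s2, z, B#)
  read z, top B: go to s0, push B → (s0, ε, B#)
All input consumed in state s0 with stack B#.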